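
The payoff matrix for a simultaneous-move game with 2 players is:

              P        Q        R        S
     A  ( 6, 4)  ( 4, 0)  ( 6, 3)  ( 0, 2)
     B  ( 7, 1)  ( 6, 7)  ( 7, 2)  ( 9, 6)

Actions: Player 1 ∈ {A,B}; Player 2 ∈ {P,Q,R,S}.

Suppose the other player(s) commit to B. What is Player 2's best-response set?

u_2(P vs B) = 1
u_2(Q vs B) = 7
u_2(R vs B) = 2
u_2(S vs B) = 6
max payoff 7 at {Q}

argmax u_2 = {Q}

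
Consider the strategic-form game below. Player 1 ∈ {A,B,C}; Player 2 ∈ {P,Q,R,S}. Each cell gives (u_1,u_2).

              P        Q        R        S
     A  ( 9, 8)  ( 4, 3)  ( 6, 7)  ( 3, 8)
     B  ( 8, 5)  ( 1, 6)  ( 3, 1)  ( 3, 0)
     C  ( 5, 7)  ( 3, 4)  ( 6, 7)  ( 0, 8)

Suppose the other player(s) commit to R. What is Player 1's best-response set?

u_1(A vs R) = 6
u_1(B vs R) = 3
u_1(C vs R) = 6
max payoff 6 at {A,C}

argmax u_1 = {A,C}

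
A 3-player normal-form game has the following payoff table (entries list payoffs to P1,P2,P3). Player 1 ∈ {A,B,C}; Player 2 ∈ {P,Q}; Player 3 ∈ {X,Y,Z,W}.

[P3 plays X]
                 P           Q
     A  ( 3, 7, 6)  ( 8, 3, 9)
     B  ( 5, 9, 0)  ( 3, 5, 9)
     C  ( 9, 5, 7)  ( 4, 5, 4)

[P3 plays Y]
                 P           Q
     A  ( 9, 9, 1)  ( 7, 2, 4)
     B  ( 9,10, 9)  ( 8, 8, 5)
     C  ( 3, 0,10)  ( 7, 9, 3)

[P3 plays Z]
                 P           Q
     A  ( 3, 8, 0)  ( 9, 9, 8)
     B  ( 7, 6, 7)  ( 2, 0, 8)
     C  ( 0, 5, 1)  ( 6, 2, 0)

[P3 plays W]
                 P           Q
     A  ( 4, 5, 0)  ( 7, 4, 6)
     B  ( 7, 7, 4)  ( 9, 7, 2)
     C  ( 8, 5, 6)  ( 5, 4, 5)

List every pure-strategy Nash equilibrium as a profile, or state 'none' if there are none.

Nash profiles: (B,P,Y)

(A,P,X): not NE [P1→C gives 9>3]
(A,P,Y): not NE [P3→X gives 6>1]
(A,P,Z): not NE [P1→B gives 7>3; P2→Q gives 9>8; P3→X gives 6>0]
(A,P,W): not NE [P1→C gives 8>4; P3→X gives 6>0]
(A,Q,X): not NE [P2→P gives 7>3]
(A,Q,Y): not NE [P1→B gives 8>7; P2→P gives 9>2; P3→X gives 9>4]
(A,Q,Z): not NE [P3→X gives 9>8]
(A,Q,W): not NE [P1→B gives 9>7; P2→P gives 5>4; P3→X gives 9>6]
(B,P,X): not NE [P1→C gives 9>5; P3→Y gives 9>0]
(B,P,Y): NE
(B,P,Z): not NE [P3→Y gives 9>7]
(B,P,W): not NE [P1→C gives 8>7; P3→Y gives 9>4]
(B,Q,X): not NE [P1→A gives 8>3; P2→P gives 9>5]
(B,Q,Y): not NE [P2→P gives 10>8; P3→X gives 9>5]
(B,Q,Z): not NE [P1→A gives 9>2; P2→P gives 6>0; P3→X gives 9>8]
(B,Q,W): not NE [P3→X gives 9>2]
(C,P,X): not NE [P3→Y gives 10>7]
(C,P,Y): not NE [P1→B gives 9>3; P2→Q gives 9>0]
(C,P,Z): not NE [P1→B gives 7>0; P3→Y gives 10>1]
(C,P,W): not NE [P3→Y gives 10>6]
(C,Q,X): not NE [P1→A gives 8>4; P3→W gives 5>4]
(C,Q,Y): not NE [P1→B gives 8>7; P3→W gives 5>3]
(C,Q,Z): not NE [P1→A gives 9>6; P2→P gives 5>2; P3→W gives 5>0]
(C,Q,W): not NE [P1→B gives 9>5; P2→P gives 5>4]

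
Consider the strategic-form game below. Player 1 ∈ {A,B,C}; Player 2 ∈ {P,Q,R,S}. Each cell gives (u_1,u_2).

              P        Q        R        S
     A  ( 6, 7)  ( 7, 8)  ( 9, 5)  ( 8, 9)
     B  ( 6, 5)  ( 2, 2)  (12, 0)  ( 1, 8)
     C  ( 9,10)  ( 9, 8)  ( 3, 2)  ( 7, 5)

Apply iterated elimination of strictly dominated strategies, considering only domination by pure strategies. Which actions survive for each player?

Survivors P1:{A,C} P2:{P,Q,S}

P2 drop R (P beats it: A:7>5 B:5>0 C:10>2)
P1 drop B (C beats it: P:9>6 Q:9>2 S:7>1)
P1→{A,C} P2→{P,Q,S}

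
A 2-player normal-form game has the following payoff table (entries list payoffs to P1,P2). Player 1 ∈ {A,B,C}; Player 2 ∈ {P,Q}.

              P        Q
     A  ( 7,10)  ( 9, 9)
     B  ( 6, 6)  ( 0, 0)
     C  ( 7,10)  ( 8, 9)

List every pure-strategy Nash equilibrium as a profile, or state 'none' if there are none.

(A,P): NE
(A,Q): not NE [P2→P gives 10>9]
(B,P): not NE [P1→C gives 7>6]
(B,Q): not NE [P1→A gives 9>0; P2→P gives 6>0]
(C,P): NE
(C,Q): not NE [P1→A gives 9>8; P2→P gives 10>9]

PSNE = {(A,P), (C,P)}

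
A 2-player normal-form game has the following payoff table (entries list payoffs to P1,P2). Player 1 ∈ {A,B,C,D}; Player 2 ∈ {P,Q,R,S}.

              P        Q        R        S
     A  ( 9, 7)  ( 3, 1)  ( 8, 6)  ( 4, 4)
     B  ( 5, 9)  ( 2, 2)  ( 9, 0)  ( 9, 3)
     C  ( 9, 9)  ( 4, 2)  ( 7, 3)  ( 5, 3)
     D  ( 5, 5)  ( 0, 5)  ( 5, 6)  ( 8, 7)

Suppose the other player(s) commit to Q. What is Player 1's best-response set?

BR_1 = {C}

u_1(A vs Q) = 3
u_1(B vs Q) = 2
u_1(C vs Q) = 4
u_1(D vs Q) = 0
max payoff 4 at {C}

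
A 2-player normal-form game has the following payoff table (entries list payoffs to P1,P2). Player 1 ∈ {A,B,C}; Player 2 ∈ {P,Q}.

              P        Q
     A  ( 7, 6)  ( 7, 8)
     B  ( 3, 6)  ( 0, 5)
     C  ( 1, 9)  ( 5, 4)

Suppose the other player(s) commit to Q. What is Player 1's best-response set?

BR_1 = {A}

u_1(A vs Q) = 7
u_1(B vs Q) = 0
u_1(C vs Q) = 5
max payoff 7 at {A}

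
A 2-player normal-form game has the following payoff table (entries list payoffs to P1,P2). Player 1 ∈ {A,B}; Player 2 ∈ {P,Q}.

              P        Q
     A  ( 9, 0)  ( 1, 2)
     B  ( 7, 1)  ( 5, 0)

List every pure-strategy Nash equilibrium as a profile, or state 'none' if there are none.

PSNE: ∅

(A,P): not NE [P2→Q gives 2>0]
(A,Q): not NE [P1→B gives 5>1]
(B,P): not NE [P1→A gives 9>7]
(B,Q): not NE [P2→P gives 1>0]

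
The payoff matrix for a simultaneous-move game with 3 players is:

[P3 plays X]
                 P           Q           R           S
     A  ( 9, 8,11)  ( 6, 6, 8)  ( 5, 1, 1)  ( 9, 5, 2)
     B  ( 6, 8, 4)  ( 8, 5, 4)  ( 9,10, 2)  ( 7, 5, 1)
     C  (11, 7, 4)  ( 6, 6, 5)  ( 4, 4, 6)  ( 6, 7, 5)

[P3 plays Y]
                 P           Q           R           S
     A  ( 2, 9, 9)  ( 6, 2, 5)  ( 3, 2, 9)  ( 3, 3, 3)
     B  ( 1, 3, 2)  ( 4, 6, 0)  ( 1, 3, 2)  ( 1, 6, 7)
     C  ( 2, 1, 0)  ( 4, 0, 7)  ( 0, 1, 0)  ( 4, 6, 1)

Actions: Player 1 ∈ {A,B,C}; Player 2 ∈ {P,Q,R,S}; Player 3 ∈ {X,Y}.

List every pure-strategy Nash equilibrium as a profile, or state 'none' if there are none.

(A,P,X): not NE [P1→C gives 11>9]
(A,P,Y): not NE [P3→X gives 11>9]
(A,Q,X): not NE [P1→B gives 8>6; P2→P gives 8>6]
(A,Q,Y): not NE [P2→P gives 9>2; P3→X gives 8>5]
(A,R,X): not NE [P1→B gives 9>5; P2→P gives 8>1; P3→Y gives 9>1]
(A,R,Y): not NE [P2→P gives 9>2]
(A,S,X): not NE [P2→P gives 8>5; P3→Y gives 3>2]
(A,S,Y): not NE [P1→C gives 4>3; P2→P gives 9>3]
(B,P,X): not NE [P1→C gives 11>6; P2→R gives 10>8]
(B,P,Y): not NE [P1→C gives 2>1; P2→S gives 6>3; P3→X gives 4>2]
(B,Q,X): not NE [P2→R gives 10>5]
(B,Q,Y): not NE [P1→A gives 6>4; P3→X gives 4>0]
(B,R,X): NE
(B,R,Y): not NE [P1→A gives 3>1; P2→S gives 6>3]
(B,S,X): not NE [P1→A gives 9>7; P2→R gives 10>5; P3→Y gives 7>1]
(B,S,Y): not NE [P1→C gives 4>1]
(C,P,X): NE
(C,P,Y): not NE [P2→S gives 6>1; P3→X gives 4>0]
(C,Q,X): not NE [P1→B gives 8>6; P2→S gives 7>6; P3→Y gives 7>5]
(C,Q,Y): not NE [P1→A gives 6>4; P2→S gives 6>0]
(C,R,X): not NE [P1→B gives 9>4; P2→S gives 7>4]
(C,R,Y): not NE [P1→A gives 3>0; P2→S gives 6>1; P3→X gives 6>0]
(C,S,X): not NE [P1→A gives 9>6]
(C,S,Y): not NE [P3→X gives 5>1]

Nash profiles: (B,R,X), (C,P,X)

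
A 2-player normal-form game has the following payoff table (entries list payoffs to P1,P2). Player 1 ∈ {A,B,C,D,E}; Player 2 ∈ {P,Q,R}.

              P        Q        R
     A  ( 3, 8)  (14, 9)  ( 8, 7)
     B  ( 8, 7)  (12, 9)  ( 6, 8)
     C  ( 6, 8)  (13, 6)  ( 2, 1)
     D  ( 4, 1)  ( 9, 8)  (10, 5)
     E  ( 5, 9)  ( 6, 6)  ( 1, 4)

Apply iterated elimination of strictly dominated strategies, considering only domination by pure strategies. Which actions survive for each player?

Survivors P1:{A,B,C} P2:{P,Q}

P1 drop E (B beats it: P:8>5 Q:12>6 R:6>1)
P2 drop R (Q beats it: A:9>7 B:9>8 C:6>1 D:8>5)
P1 drop D (B beats it: P:8>4 Q:12>9)
P1→{A,B,C} P2→{P,Q}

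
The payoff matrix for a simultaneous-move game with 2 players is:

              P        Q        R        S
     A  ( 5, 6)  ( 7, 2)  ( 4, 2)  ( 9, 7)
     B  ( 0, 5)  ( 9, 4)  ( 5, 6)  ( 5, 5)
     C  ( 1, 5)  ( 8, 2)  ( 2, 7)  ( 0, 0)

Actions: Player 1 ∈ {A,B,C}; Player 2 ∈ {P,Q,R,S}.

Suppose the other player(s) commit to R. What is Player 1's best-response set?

argmax u_1 = {B}

u_1(A vs R) = 4
u_1(B vs R) = 5
u_1(C vs R) = 2
max payoff 5 at {B}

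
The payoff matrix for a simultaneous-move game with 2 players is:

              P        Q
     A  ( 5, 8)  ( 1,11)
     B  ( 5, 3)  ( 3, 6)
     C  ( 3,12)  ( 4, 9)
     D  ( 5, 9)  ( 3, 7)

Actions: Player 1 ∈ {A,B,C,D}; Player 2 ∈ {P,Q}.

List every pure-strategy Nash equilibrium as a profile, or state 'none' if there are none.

PSNE = {(D,P)}

(A,P): not NE [P2→Q gives 11>8]
(A,Q): not NE [P1→C gives 4>1]
(B,P): not NE [P2→Q gives 6>3]
(B,Q): not NE [P1→C gives 4>3]
(C,P): not NE [P1→D gives 5>3]
(C,Q): not NE [P2→P gives 12>9]
(D,P): NE
(D,Q): not NE [P1→C gives 4>3; P2→P gives 9>7]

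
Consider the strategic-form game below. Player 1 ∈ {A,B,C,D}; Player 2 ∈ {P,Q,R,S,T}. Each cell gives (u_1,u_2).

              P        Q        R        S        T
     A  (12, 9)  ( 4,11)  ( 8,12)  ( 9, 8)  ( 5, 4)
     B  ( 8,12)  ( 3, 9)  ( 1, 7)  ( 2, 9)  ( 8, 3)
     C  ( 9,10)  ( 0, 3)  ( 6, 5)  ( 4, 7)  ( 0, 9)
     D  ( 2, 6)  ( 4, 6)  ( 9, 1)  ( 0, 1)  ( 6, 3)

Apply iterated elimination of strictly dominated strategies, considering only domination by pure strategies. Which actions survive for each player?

Survivors P1:{A,D} P2:{P,Q,R}

P1 drop C (A beats it: P:12>9 Q:4>0 R:8>6 S:9>4 T:5>0)
P2 drop S (P beats it: A:9>8 B:12>9 D:6>1)
P2 drop T (P beats it: A:9>4 B:12>3 D:6>3)
P1 drop B (A beats it: P:12>8 Q:4>3 R:8>1)
P1→{A,D} P2→{P,Q,R}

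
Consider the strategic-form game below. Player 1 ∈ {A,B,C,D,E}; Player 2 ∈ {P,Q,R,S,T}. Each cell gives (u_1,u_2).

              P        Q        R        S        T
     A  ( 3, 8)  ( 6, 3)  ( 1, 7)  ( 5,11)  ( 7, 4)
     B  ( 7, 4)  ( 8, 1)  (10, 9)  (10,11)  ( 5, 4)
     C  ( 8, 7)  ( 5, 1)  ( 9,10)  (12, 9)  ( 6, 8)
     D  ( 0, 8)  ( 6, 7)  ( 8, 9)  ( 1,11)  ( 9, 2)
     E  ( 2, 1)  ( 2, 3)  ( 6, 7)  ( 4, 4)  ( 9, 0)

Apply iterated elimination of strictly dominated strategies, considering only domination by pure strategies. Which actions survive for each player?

IESDS → P1:{B,C} P2:{R,S}

P2 drop P (S beats it: A:11>8 B:11>4 C:9>7 D:11>8 E:4>1)
P2 drop Q (R beats it: A:7>3 B:9>1 C:10>1 D:9>7 E:7>3)
P2 drop T (R beats it: A:7>4 B:9>4 C:10>8 D:9>2 E:7>0)
P1 drop A (B beats it: R:10>1 S:10>5)
P1 drop D (B beats it: R:10>8 S:10>1)
P1 drop E (B beats it: R:10>6 S:10>4)
P1→{B,C} P2→{R,S}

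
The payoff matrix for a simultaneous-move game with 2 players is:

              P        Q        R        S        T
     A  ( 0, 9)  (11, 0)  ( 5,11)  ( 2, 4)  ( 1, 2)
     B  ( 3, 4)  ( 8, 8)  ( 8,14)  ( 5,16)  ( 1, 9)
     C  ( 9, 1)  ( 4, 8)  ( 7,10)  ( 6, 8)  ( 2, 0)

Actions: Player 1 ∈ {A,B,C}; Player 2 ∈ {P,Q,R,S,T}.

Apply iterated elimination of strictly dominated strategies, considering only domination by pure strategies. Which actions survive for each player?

Survivors P1:{B,C} P2:{R,S}

P2 drop P (R beats it: A:11>9 B:14>4 C:10>1)
P2 drop Q (R beats it: A:11>0 B:14>8 C:10>8)
P1 drop A (C beats it: R:7>5 S:6>2 T:2>1)
P2 drop T (R beats it: B:14>9 C:10>0)
P1→{B,C} P2→{R,S}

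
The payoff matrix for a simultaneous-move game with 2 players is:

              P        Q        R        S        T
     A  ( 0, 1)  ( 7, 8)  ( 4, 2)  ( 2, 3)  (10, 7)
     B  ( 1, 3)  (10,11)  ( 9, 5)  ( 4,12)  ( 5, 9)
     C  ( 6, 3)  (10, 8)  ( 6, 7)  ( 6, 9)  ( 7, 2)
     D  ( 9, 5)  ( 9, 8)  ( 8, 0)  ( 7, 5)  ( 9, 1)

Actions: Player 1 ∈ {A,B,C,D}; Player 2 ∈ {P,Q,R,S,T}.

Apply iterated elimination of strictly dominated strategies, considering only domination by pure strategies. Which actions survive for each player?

IESDS → P1:{B,C,D} P2:{Q,S}

P2 drop P (Q beats it: A:8>1 B:11>3 C:8>3 D:8>5)
P2 drop R (Q beats it: A:8>2 B:11>5 C:8>7 D:8>0)
P2 drop T (Q beats it: A:8>7 B:11>9 C:8>2 D:8>1)
P1 drop A (B beats it: Q:10>7 S:4>2)
P1→{B,C,D} P2→{Q,S}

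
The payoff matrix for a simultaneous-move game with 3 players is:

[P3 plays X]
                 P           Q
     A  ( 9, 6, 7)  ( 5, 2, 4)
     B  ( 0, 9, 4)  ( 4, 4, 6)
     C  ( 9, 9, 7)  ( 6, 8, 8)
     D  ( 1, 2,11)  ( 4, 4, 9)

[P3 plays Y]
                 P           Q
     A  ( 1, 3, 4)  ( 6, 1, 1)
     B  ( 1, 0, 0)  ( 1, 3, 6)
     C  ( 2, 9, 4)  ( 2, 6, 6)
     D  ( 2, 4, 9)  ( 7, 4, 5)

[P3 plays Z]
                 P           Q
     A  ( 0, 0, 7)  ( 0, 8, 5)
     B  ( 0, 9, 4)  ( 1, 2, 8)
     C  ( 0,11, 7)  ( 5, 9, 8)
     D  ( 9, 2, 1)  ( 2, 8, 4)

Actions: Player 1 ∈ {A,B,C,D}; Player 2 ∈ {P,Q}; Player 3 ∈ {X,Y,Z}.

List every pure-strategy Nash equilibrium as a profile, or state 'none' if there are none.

PSNE = {(A,P,X), (C,P,X)}

(A,P,X): NE
(A,P,Y): not NE [P1→D gives 2>1; P3→Z gives 7>4]
(A,P,Z): not NE [P1→D gives 9>0; P2→Q gives 8>0]
(A,Q,X): not NE [P1→C gives 6>5; P2→P gives 6>2; P3→Z gives 5>4]
(A,Q,Y): not NE [P1→D gives 7>6; P2→P gives 3>1; P3→Z gives 5>1]
(A,Q,Z): not NE [P1→C gives 5>0]
(B,P,X): not NE [P1→C gives 9>0]
(B,P,Y): not NE [P1→D gives 2>1; P2→Q gives 3>0; P3→Z gives 4>0]
(B,P,Z): not NE [P1→D gives 9>0]
(B,Q,X): not NE [P1→C gives 6>4; P2→P gives 9>4; P3→Z gives 8>6]
(B,Q,Y): not NE [P1→D gives 7>1; P3→Z gives 8>6]
(B,Q,Z): not NE [P1→C gives 5>1; P2→P gives 9>2]
(C,P,X): NE
(C,P,Y): not NE [P3→Z gives 7>4]
(C,P,Z): not NE [P1→D gives 9>0]
(C,Q,X): not NE [P2→P gives 9>8]
(C,Q,Y): not NE [P1→D gives 7>2; P2→P gives 9>6; P3→Z gives 8>6]
(C,Q,Z): not NE [P2→P gives 11>9]
(D,P,X): not NE [P1→C gives 9>1; P2→Q gives 4>2]
(D,P,Y): not NE [P3→X gives 11>9]
(D,P,Z): not NE [P2→Q gives 8>2; P3→X gives 11>1]
(D,Q,X): not NE [P1→C gives 6>4]
(D,Q,Y): not NE [P3→X gives 9>5]
(D,Q,Z): not NE [P1→C gives 5>2; P3→X gives 9>4]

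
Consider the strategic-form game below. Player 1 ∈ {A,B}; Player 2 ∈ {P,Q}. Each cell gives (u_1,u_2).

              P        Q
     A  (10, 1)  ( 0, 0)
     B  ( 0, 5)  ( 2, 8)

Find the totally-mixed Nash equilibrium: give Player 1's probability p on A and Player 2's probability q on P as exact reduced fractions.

P1 indiff ⇒ q·10+(1-q)·0 = q·0+(1-q)·2 ⇒ q(10) = (1-q)(2) ⇒ q = 1/6
P2 indiff ⇒ p·1+(1-p)·5 = p·0+(1-p)·8 ⇒ p(1) = (1-p)(3) ⇒ p = 3/4

p=3/4, q=1/6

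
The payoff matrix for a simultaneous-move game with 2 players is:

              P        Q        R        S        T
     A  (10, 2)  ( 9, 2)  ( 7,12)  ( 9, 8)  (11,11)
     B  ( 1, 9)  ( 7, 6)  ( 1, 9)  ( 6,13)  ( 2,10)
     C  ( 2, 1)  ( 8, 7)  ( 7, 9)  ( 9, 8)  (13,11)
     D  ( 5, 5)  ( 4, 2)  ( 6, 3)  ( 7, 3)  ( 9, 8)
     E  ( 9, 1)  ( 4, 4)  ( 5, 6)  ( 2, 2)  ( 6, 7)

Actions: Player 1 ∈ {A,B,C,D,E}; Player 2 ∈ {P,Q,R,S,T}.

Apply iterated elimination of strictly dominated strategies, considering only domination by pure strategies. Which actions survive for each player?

Survivors P1:{A,C} P2:{R,T}

P1 drop B (A beats it: P:10>1 Q:9>7 R:7>1 S:9>6 T:11>2)
P1 drop D (A beats it: P:10>5 Q:9>4 R:7>6 S:9>7 T:11>9)
P1 drop E (A beats it: P:10>9 Q:9>4 R:7>5 S:9>2 T:11>6)
P2 drop P (R beats it: A:12>2 C:9>1)
P2 drop Q (R beats it: A:12>2 C:9>7)
P2 drop S (R beats it: A:12>8 C:9>8)
P1→{A,C} P2→{R,T}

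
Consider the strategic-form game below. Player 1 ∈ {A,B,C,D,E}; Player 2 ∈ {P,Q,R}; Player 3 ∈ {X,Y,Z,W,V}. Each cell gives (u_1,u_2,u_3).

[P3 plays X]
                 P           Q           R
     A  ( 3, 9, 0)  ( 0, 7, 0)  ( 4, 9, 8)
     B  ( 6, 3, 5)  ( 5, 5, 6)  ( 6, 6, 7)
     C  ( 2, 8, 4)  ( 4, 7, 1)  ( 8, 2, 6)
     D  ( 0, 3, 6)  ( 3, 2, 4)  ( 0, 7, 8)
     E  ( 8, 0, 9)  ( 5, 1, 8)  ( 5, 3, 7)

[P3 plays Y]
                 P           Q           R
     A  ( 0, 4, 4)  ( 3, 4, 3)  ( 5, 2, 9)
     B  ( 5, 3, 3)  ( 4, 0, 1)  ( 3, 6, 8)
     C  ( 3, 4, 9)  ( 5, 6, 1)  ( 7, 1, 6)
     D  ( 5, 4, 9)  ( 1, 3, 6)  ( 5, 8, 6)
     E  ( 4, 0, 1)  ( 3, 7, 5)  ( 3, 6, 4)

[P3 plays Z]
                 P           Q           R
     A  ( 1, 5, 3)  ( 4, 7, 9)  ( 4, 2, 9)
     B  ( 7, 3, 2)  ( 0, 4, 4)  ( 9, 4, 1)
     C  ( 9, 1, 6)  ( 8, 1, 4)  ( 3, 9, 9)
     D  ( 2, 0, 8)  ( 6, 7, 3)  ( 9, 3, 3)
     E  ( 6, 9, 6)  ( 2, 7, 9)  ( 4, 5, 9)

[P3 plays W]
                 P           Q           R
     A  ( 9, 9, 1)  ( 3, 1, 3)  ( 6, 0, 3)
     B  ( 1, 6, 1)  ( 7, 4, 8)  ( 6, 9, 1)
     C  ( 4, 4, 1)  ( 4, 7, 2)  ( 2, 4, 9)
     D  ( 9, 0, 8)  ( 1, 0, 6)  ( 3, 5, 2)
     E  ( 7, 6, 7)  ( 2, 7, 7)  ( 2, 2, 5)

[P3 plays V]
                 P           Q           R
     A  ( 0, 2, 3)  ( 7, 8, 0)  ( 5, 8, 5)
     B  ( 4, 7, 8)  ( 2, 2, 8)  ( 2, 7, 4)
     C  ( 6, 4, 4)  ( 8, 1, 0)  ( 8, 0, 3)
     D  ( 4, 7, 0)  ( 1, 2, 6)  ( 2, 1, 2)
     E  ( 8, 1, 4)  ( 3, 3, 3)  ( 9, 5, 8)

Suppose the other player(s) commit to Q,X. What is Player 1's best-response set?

u_1(A vs Q,X) = 0
u_1(B vs Q,X) = 5
u_1(C vs Q,X) = 4
u_1(D vs Q,X) = 3
u_1(E vs Q,X) = 5
max payoff 5 at {B,E}

BR_1 = {B,E}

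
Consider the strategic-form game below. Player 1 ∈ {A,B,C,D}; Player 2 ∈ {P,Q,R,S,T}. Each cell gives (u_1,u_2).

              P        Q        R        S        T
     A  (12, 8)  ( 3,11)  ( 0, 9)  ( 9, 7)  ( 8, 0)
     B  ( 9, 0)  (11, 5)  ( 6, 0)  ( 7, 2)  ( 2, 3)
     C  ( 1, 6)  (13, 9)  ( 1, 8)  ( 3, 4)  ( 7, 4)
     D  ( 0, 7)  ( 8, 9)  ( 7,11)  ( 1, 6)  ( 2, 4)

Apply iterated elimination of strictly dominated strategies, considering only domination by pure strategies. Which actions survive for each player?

P2 drop P (Q beats it: A:11>8 B:5>0 C:9>6 D:9>7)
P2 drop S (Q beats it: A:11>7 B:5>2 C:9>4 D:9>6)
P2 drop T (Q beats it: A:11>0 B:5>3 C:9>4 D:9>4)
P1 drop A (B beats it: Q:11>3 R:6>0)
P1→{B,C,D} P2→{Q,R}

IESDS → P1:{B,C,D} P2:{Q,R}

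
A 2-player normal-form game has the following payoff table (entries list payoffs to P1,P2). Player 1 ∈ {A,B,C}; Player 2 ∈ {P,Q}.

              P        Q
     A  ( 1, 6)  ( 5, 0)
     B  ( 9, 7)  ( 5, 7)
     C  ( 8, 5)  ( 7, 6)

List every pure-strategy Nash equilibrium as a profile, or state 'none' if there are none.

(A,P): not NE [P1→B gives 9>1]
(A,Q): not NE [P1→C gives 7>5; P2→P gives 6>0]
(B,P): NE
(B,Q): not NE [P1→C gives 7>5]
(C,P): not NE [P1→B gives 9>8; P2→Q gives 6>5]
(C,Q): NE

NE set: (B,P), (C,Q)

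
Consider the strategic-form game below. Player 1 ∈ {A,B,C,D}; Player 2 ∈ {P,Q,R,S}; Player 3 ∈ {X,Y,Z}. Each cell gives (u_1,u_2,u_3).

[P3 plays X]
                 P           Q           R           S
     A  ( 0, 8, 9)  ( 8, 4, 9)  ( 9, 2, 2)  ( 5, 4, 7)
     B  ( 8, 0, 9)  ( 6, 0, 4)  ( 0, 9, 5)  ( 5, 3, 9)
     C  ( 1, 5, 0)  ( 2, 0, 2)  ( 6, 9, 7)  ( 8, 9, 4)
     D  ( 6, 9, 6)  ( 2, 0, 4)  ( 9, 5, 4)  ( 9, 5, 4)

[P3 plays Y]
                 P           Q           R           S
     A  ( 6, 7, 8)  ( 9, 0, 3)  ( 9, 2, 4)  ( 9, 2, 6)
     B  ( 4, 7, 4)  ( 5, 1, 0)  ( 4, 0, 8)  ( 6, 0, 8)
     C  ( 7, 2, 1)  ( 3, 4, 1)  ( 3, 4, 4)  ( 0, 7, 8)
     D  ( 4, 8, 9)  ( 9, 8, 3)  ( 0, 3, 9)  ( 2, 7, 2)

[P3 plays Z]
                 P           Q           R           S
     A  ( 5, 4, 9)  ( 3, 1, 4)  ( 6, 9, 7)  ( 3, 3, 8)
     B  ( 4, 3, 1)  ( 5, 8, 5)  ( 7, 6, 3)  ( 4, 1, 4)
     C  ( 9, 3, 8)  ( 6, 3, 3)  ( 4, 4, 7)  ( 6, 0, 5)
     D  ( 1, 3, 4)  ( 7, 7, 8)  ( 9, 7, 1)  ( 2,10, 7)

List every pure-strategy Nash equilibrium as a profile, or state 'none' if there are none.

PSNE: ∅

(A,P,X): not NE [P1→B gives 8>0]
(A,P,Y): not NE [P1→C gives 7>6; P3→Z gives 9>8]
(A,P,Z): not NE [P1→C gives 9>5; P2→R gives 9>4]
(A,Q,X): not NE [P2→P gives 8>4]
(A,Q,Y): not NE [P2→P gives 7>0; P3→X gives 9>3]
(A,Q,Z): not NE [P1→D gives 7>3; P2→R gives 9>1; P3→X gives 9>4]
(A,R,X): not NE [P2→P gives 8>2; P3→Z gives 7>2]
(A,R,Y): not NE [P2→P gives 7>2; P3→Z gives 7>4]
(A,R,Z): not NE [P1→D gives 9>6]
(A,S,X): not NE [P1→D gives 9>5; P2→P gives 8>4; P3→Z gives 8>7]
(A,S,Y): not NE [P2→P gives 7>2; P3→Z gives 8>6]
(A,S,Z): not NE [P1→C gives 6>3; P2→R gives 9>3]
(B,P,X): not NE [P2→R gives 9>0]
(B,P,Y): not NE [P1→C gives 7>4; P3→X gives 9>4]
(B,P,Z): not NE [P1→C gives 9>4; P2→Q gives 8>3; P3→X gives 9>1]
(B,Q,X): not NE [P1→A gives 8>6; P2→R gives 9>0; P3→Z gives 5>4]
(B,Q,Y): not NE [P1→D gives 9>5; P2→P gives 7>1; P3→Z gives 5>0]
(B,Q,Z): not NE [P1→D gives 7>5]
(B,R,X): not NE [P1→D gives 9>0; P3→Y gives 8>5]
(B,R,Y): not NE [P1→A gives 9>4; P2→P gives 7>0]
(B,R,Z): not NE [P1→D gives 9>7; P2→Q gives 8>6; P3→Y gives 8>3]
(B,S,X): not NE [P1→D gives 9>5; P2→R gives 9>3]
(B,S,Y): not NE [P1→A gives 9>6; P2→P gives 7>0; P3→X gives 9>8]
(B,S,Z): not NE [P1→C gives 6>4; P2→Q gives 8>1; P3→X gives 9>4]
(C,P,X): not NE [P1→B gives 8>1; P2→S gives 9>5; P3→Z gives 8>0]
(C,P,Y): not NE [P2→S gives 7>2; P3→Z gives 8>1]
(C,P,Z): not NE [P2→R gives 4>3]
(C,Q,X): not NE [P1→A gives 8>2; P2→S gives 9>0; P3→Z gives 3>2]
(C,Q,Y): not NE [P1→D gives 9>3; P2→S gives 7>4; P3→Z gives 3>1]
(C,Q,Z): not NE [P1→D gives 7>6; P2→R gives 4>3]
(C,R,X): not NE [P1→D gives 9>6]
(C,R,Y): not NE [P1→A gives 9>3; P2→S gives 7>4; P3→Z gives 7>4]
(C,R,Z): not NE [P1→D gives 9>4]
(C,S,X): not NE [P1→D gives 9>8; P3→Y gives 8>4]
(C,S,Y): not NE [P1→A gives 9>0]
(C,S,Z): not NE [P2→R gives 4>0; P3→Y gives 8>5]
(D,P,X): not NE [P1→B gives 8>6; P3→Y gives 9>6]
(D,P,Y): not NE [P1→C gives 7>4]
(D,P,Z): not NE [P1→C gives 9>1; P2→S gives 10>3; P3→Y gives 9>4]
(D,Q,X): not NE [P1→A gives 8>2; P2→P gives 9>0; P3→Z gives 8>4]
(D,Q,Y): not NE [P3→Z gives 8>3]
(D,Q,Z): not NE [P2→S gives 10>7]
(D,R,X): not NE [P2→P gives 9>5; P3→Y gives 9>4]
(D,R,Y): not NE [P1→A gives 9>0; P2→Q gives 8>3]
(D,R,Z): not NE [P2→S gives 10>7; P3→Y gives 9>1]
(D,S,X): not NE [P2→P gives 9>5; P3→Z gives 7>4]
(D,S,Y): not NE [P1→A gives 9>2; P2→Q gives 8>7; P3→Z gives 7>2]
(D,S,Z): not NE [P1→C gives 6>2]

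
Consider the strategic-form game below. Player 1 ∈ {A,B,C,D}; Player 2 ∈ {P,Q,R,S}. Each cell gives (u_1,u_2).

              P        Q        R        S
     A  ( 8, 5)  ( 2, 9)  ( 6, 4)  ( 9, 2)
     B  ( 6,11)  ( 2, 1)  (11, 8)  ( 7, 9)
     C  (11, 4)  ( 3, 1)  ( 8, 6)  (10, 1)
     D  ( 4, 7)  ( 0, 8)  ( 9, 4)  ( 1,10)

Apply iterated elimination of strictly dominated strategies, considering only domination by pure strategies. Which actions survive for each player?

P1 drop A (C beats it: P:11>8 Q:3>2 R:8>6 S:10>9)
P1 drop D (B beats it: P:6>4 Q:2>0 R:11>9 S:7>1)
P2 drop Q (P beats it: B:11>1 C:4>1)
P2 drop S (P beats it: B:11>9 C:4>1)
P1→{B,C} P2→{P,R}

Survivors P1:{B,C} P2:{P,R}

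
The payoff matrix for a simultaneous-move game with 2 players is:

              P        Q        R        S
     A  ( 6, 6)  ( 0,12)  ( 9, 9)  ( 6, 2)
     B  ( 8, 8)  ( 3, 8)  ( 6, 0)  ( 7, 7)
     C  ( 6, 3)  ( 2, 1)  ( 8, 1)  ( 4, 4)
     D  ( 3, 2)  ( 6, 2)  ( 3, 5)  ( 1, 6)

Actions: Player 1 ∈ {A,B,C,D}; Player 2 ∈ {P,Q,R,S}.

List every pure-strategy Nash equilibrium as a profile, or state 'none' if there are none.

(A,P): not NE [P1→B gives 8>6; P2→Q gives 12>6]
(A,Q): not NE [P1→D gives 6>0]
(A,R): not NE [P2→Q gives 12>9]
(A,S): not NE [P1→B gives 7>6; P2→Q gives 12>2]
(B,P): NE
(B,Q): not NE [P1→D gives 6>3]
(B,R): not NE [P1→A gives 9>6; P2→Q gives 8>0]
(B,S): not NE [P2→Q gives 8>7]
(C,P): not NE [P1→B gives 8>6; P2→S gives 4>3]
(C,Q): not NE [P1→D gives 6>2; P2→S gives 4>1]
(C,R): not NE [P1→A gives 9>8; P2→S gives 4>1]
(C,S): not NE [P1→B gives 7>4]
(D,P): not NE [P1→B gives 8>3; P2→S gives 6>2]
(D,Q): not NE [P2→S gives 6>2]
(D,R): not NE [P1→A gives 9>3; P2→S gives 6>5]
(D,S): not NE [P1→B gives 7>1]

PSNE = {(B,P)}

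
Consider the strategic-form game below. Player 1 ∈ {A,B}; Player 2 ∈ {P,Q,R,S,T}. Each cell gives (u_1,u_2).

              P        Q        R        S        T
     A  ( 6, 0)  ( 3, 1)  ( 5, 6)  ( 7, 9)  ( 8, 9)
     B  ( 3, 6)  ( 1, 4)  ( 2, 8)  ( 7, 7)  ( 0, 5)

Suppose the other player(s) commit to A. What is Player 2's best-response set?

P2 best: {S,T}

u_2(P vs A) = 0
u_2(Q vs A) = 1
u_2(R vs A) = 6
u_2(S vs A) = 9
u_2(T vs A) = 9
max payoff 9 at {S,T}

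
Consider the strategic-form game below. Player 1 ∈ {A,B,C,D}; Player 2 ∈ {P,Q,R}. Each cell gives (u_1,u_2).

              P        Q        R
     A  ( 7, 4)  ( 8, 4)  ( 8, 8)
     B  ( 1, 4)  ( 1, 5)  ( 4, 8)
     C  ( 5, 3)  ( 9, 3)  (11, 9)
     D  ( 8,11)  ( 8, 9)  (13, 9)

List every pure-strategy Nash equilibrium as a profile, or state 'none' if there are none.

(A,P): not NE [P1→D gives 8>7; P2→R gives 8>4]
(A,Q): not NE [P1→C gives 9>8; P2→R gives 8>4]
(A,R): not NE [P1→D gives 13>8]
(B,P): not NE [P1→D gives 8>1; P2→R gives 8>4]
(B,Q): not NE [P1→C gives 9>1; P2→R gives 8>5]
(B,R): not NE [P1→D gives 13>4]
(C,P): not NE [P1→D gives 8>5; P2→R gives 9>3]
(C,Q): not NE [P2→R gives 9>3]
(C,R): not NE [P1→D gives 13>11]
(D,P): NE
(D,Q): not NE [P1→C gives 9>8; P2→P gives 11>9]
(D,R): not NE [P2→P gives 11>9]

PSNE = {(D,P)}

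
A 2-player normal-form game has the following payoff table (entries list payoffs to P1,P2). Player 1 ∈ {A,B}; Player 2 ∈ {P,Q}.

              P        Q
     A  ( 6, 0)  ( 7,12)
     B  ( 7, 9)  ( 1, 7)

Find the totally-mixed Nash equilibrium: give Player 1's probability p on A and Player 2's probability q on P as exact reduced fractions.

P1 indiff ⇒ q·6+(1-q)·7 = q·7+(1-q)·1 ⇒ q(-1) = (1-q)(-6) ⇒ q = 6/7
P2 indiff ⇒ p·0+(1-p)·9 = p·12+(1-p)·7 ⇒ p(-12) = (1-p)(-2) ⇒ p = 1/7

P1 mixes 1/7 on A; P2 mixes 6/7 on P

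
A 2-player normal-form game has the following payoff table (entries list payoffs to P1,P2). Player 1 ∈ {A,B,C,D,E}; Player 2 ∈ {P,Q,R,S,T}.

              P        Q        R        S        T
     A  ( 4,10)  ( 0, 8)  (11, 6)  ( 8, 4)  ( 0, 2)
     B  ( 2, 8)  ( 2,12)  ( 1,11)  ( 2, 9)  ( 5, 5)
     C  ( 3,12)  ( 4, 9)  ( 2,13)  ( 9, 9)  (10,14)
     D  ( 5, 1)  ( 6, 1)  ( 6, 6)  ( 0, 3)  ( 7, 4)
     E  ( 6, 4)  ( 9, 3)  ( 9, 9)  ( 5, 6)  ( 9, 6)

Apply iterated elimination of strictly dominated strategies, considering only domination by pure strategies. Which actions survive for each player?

P1 drop B (C beats it: P:3>2 Q:4>2 R:2>1 S:9>2 T:10>5)
P1 drop D (E beats it: P:6>5 Q:9>6 R:9>6 S:5>0 T:9>7)
P2 drop Q (P beats it: A:10>8 C:12>9 E:4>3)
P2 drop S (R beats it: A:6>4 C:13>9 E:9>6)
P1→{A,C,E} P2→{P,R,T}

IESDS → P1:{A,C,E} P2:{P,R,T}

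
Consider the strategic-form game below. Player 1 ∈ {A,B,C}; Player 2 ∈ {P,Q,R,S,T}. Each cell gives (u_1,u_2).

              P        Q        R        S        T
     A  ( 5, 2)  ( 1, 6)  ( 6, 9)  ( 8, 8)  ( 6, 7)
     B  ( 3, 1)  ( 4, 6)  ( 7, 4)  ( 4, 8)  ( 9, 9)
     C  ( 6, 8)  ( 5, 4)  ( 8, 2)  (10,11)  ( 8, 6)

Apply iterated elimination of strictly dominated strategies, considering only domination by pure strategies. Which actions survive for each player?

P1 drop A (C beats it: P:6>5 Q:5>1 R:8>6 S:10>8 T:8>6)
P2 drop P (S beats it: B:8>1 C:11>8)
P2 drop Q (S beats it: B:8>6 C:11>4)
P2 drop R (S beats it: B:8>4 C:11>2)
P1→{B,C} P2→{S,T}

Survivors P1:{B,C} P2:{S,T}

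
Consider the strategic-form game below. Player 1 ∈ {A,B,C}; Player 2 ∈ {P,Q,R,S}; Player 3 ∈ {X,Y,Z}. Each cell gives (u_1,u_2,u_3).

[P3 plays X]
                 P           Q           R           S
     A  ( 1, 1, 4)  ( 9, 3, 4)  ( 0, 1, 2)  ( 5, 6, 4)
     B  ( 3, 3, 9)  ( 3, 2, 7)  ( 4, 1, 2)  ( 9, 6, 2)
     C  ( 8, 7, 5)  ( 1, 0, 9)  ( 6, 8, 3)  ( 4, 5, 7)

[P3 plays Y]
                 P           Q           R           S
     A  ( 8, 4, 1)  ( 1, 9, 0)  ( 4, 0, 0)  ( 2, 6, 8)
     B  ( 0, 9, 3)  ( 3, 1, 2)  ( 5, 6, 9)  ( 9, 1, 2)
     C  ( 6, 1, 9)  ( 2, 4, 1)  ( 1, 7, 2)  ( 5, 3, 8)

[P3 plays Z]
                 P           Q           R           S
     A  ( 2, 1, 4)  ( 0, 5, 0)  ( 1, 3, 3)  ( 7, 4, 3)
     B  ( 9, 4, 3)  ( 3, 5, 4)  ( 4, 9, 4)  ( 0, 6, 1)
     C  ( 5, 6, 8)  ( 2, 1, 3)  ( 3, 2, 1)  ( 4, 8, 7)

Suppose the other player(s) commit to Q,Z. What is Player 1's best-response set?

u_1(A vs Q,Z) = 0
u_1(B vs Q,Z) = 3
u_1(C vs Q,Z) = 2
max payoff 3 at {B}

argmax u_1 = {B}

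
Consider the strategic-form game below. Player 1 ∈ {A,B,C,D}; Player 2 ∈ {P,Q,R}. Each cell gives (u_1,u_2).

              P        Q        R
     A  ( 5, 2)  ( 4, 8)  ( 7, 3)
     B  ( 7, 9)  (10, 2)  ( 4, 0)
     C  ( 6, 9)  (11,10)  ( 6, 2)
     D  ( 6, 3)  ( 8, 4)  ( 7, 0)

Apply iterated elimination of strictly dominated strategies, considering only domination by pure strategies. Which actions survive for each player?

P2 drop R (Q beats it: A:8>3 B:2>0 C:10>2 D:4>0)
P1 drop A (B beats it: P:7>5 Q:10>4)
P1 drop D (B beats it: P:7>6 Q:10>8)
P1→{B,C} P2→{P,Q}

Survivors P1:{B,C} P2:{P,Q}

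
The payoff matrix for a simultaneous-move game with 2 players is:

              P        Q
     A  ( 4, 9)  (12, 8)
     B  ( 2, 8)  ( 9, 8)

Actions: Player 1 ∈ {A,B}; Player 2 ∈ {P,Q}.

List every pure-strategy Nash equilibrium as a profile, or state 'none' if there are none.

(A,P): NE
(A,Q): not NE [P2→P gives 9>8]
(B,P): not NE [P1→A gives 4>2]
(B,Q): not NE [P1→A gives 12>9]

NE set: (A,P)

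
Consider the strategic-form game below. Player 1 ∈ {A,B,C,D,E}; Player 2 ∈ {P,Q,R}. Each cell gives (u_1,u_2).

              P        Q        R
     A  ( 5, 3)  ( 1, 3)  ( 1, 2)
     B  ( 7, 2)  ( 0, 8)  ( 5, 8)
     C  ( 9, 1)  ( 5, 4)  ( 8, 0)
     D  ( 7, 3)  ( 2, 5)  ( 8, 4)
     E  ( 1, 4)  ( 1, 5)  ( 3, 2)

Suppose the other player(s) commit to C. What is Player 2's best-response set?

u_2(P vs C) = 1
u_2(Q vs C) = 4
u_2(R vs C) = 0
max payoff 4 at {Q}

argmax u_2 = {Q}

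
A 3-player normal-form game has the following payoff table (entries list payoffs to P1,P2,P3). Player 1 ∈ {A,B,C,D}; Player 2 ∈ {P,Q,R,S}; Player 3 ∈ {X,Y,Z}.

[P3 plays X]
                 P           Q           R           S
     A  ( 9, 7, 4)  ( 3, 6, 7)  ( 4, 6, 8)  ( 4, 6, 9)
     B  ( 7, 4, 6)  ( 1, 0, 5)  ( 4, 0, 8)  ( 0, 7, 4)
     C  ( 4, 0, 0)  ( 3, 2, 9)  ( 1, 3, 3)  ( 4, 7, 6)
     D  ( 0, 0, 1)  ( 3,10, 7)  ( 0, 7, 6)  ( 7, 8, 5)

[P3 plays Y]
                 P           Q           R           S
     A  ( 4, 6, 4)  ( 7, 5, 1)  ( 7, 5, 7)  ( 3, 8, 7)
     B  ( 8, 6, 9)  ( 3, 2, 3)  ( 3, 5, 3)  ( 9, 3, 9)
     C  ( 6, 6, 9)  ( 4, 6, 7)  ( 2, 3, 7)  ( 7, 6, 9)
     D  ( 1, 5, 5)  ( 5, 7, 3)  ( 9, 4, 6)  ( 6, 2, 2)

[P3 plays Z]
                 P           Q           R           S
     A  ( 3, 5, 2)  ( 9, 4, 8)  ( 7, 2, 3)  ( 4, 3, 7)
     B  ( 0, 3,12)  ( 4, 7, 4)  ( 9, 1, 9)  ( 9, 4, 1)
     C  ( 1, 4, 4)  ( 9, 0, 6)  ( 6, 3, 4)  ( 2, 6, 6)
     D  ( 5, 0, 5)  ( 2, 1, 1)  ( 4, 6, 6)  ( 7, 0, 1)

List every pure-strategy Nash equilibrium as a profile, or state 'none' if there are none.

(A,P,X): NE
(A,P,Y): not NE [P1→B gives 8>4; P2→S gives 8>6]
(A,P,Z): not NE [P1→D gives 5>3; P3→Y gives 4>2]
(A,Q,X): not NE [P2→P gives 7>6; P3→Z gives 8>7]
(A,Q,Y): not NE [P2→S gives 8>5; P3→Z gives 8>1]
(A,Q,Z): not NE [P2→P gives 5>4]
(A,R,X): not NE [P2→P gives 7>6]
(A,R,Y): not NE [P1→D gives 9>7; P2→S gives 8>5; P3→X gives 8>7]
(A,R,Z): not NE [P1→B gives 9>7; P2→P gives 5>2; P3→X gives 8>3]
(A,S,X): not NE [P1→D gives 7>4; P2→P gives 7>6]
(A,S,Y): not NE [P1→B gives 9>3; P3→X gives 9>7]
(A,S,Z): not NE [P1→B gives 9>4; P2→P gives 5>3; P3→X gives 9>7]
(B,P,X): not NE [P1→A gives 9>7; P2→S gives 7>4; P3→Z gives 12>6]
(B,P,Y): not NE [P3→Z gives 12>9]
(B,P,Z): not NE [P1→D gives 5>0; P2→Q gives 7>3]
(B,Q,X): not NE [P1→D gives 3>1; P2→S gives 7>0]
(B,Q,Y): not NE [P1→A gives 7>3; P2→P gives 6>2; P3→X gives 5>3]
(B,Q,Z): not NE [P1→C gives 9>4; P3→X gives 5>4]
(B,R,X): not NE [P2→S gives 7>0; P3→Z gives 9>8]
(B,R,Y): not NE [P1→D gives 9>3; P2→P gives 6>5; P3→Z gives 9>3]
(B,R,Z): not NE [P2→Q gives 7>1]
(B,S,X): not NE [P1→D gives 7>0; P3→Y gives 9>4]
(B,S,Y): not NE [P2→P gives 6>3]
(B,S,Z): not NE [P2→Q gives 7>4; P3→Y gives 9>1]
(C,P,X): not NE [P1→A gives 9>4; P2→S gives 7>0; P3→Y gives 9>0]
(C,P,Y): not NE [P1→B gives 8>6]
(C,P,Z): not NE [P1→D gives 5>1; P2→S gives 6>4; P3→Y gives 9>4]
(C,Q,X): not NE [P2→S gives 7>2]
(C,Q,Y): not NE [P1→A gives 7>4; P3→X gives 9>7]
(C,Q,Z): not NE [P2→S gives 6>0; P3→X gives 9>6]
(C,R,X): not NE [P1→B gives 4>1; P2→S gives 7>3; P3→Y gives 7>3]
(C,R,Y): not NE [P1→D gives 9>2; P2→S gives 6>3]
(C,R,Z): not NE [P1→B gives 9>6; P2→S gives 6>3; P3→Y gives 7>4]
(C,S,X): not NE [P1→D gives 7>4; P3→Y gives 9>6]
(C,S,Y): not NE [P1→B gives 9>7]
(C,S,Z): not NE [P1→B gives 9>2; P3→Y gives 9>6]
(D,P,X): not NE [P1→A gives 9>0; P2→Q gives 10>0; P3→Z gives 5>1]
(D,P,Y): not NE [P1→B gives 8>1; P2→Q gives 7>5]
(D,P,Z): not NE [P2→R gives 6>0]
(D,Q,X): NE
(D,Q,Y): not NE [P1→A gives 7>5; P3→X gives 7>3]
(D,Q,Z): not NE [P1→C gives 9>2; P2→R gives 6>1; P3→X gives 7>1]
(D,R,X): not NE [P1→B gives 4>0; P2→Q gives 10>7]
(D,R,Y): not NE [P2→Q gives 7>4]
(D,R,Z): not NE [P1→B gives 9>4]
(D,S,X): not NE [P2→Q gives 10>8]
(D,S,Y): not NE [P1→B gives 9>6; P2→Q gives 7>2; P3→X gives 5>2]
(D,S,Z): not NE [P1→B gives 9>7; P2→R gives 6>0; P3→X gives 5>1]

Nash profiles: (A,P,X), (D,Q,X)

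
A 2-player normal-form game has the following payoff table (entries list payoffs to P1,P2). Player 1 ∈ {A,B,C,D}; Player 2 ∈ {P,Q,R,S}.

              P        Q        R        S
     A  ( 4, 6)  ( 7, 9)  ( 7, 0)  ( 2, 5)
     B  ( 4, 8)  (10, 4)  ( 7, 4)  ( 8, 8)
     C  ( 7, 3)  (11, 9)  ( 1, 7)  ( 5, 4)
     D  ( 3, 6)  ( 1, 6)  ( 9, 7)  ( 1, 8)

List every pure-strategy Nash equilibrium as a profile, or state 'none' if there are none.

(A,P): not NE [P1→C gives 7>4; P2→Q gives 9>6]
(A,Q): not NE [P1→C gives 11>7]
(A,R): not NE [P1→D gives 9>7; P2→Q gives 9>0]
(A,S): not NE [P1→B gives 8>2; P2→Q gives 9>5]
(B,P): not NE [P1→C gives 7>4]
(B,Q): not NE [P1→C gives 11>10; P2→S gives 8>4]
(B,R): not NE [P1→D gives 9>7; P2→S gives 8>4]
(B,S): NE
(C,P): not NE [P2→Q gives 9>3]
(C,Q): NE
(C,R): not NE [P1→D gives 9>1; P2→Q gives 9>7]
(C,S): not NE [P1→B gives 8>5; P2→Q gives 9>4]
(D,P): not NE [P1→C gives 7>3; P2→S gives 8>6]
(D,Q): not NE [P1→C gives 11>1; P2→S gives 8>6]
(D,R): not NE [P2→S gives 8>7]
(D,S): not NE [P1→B gives 8>1]

NE set: (B,S), (C,Q)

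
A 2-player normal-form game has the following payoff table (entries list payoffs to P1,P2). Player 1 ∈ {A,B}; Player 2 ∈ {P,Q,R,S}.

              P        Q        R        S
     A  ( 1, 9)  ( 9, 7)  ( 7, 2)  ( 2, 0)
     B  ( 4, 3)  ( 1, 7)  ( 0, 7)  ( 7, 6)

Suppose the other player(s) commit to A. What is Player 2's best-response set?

argmax u_2 = {P}

u_2(P vs A) = 9
u_2(Q vs A) = 7
u_2(R vs A) = 2
u_2(S vs A) = 0
max payoff 9 at {P}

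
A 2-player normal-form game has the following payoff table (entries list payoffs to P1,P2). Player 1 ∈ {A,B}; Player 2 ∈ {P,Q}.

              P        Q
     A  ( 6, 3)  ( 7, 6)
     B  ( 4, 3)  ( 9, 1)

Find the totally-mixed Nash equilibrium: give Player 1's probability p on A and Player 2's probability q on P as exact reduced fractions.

P1 indiff ⇒ q·6+(1-q)·7 = q·4+(1-q)·9 ⇒ q(2) = (1-q)(2) ⇒ q = 1/2
P2 indiff ⇒ p·3+(1-p)·3 = p·6+(1-p)·1 ⇒ p(-3) = (1-p)(-2) ⇒ p = 2/5

(p,q) = (2/5, 1/2)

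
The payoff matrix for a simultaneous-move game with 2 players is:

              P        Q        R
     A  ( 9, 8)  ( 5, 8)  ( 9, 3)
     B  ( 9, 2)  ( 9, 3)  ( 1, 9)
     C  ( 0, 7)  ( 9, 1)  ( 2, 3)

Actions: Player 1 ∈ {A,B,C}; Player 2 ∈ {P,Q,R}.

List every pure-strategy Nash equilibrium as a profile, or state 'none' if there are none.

NE set: (A,P)

(A,P): NE
(A,Q): not NE [P1→C gives 9>5]
(A,R): not NE [P2→Q gives 8>3]
(B,P): not NE [P2→R gives 9>2]
(B,Q): not NE [P2→R gives 9>3]
(B,R): not NE [P1→A gives 9>1]
(C,P): not NE [P1→B gives 9>0]
(C,Q): not NE [P2→P gives 7>1]
(C,R): not NE [P1→A gives 9>2; P2→P gives 7>3]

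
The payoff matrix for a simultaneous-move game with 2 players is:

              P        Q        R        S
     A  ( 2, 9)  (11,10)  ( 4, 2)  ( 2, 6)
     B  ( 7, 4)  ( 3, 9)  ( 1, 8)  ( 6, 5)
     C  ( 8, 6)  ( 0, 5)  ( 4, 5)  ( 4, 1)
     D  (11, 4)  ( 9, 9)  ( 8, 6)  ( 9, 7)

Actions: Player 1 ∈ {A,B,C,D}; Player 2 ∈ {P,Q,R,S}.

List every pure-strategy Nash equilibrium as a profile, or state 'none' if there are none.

(A,P): not NE [P1→D gives 11>2; P2→Q gives 10>9]
(A,Q): NE
(A,R): not NE [P1→D gives 8>4; P2→Q gives 10>2]
(A,S): not NE [P1→D gives 9>2; P2→Q gives 10>6]
(B,P): not NE [P1→D gives 11>7; P2→Q gives 9>4]
(B,Q): not NE [P1→A gives 11>3]
(B,R): not NE [P1→D gives 8>1; P2→Q gives 9>8]
(B,S): not NE [P1→D gives 9>6; P2→Q gives 9>5]
(C,P): not NE [P1→D gives 11>8]
(C,Q): not NE [P1→A gives 11>0; P2→P gives 6>5]
(C,R): not NE [P1→D gives 8>4; P2→P gives 6>5]
(C,S): not NE [P1→D gives 9>4; P2→P gives 6>1]
(D,P): not NE [P2→Q gives 9>4]
(D,Q): not NE [P1→A gives 11>9]
(D,R): not NE [P2→Q gives 9>6]
(D,S): not NE [P2→Q gives 9>7]

NE set: (A,Q)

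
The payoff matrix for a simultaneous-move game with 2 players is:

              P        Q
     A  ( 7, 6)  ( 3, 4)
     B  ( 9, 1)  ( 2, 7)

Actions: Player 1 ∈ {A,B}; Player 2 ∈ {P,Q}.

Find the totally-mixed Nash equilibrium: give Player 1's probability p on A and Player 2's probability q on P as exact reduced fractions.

P1 indiff ⇒ q·7+(1-q)·3 = q·9+(1-q)·2 ⇒ q(-2) = (1-q)(-1) ⇒ q = 1/3
P2 indiff ⇒ p·6+(1-p)·1 = p·4+(1-p)·7 ⇒ p(2) = (1-p)(6) ⇒ p = 3/4

p=3/4, q=1/3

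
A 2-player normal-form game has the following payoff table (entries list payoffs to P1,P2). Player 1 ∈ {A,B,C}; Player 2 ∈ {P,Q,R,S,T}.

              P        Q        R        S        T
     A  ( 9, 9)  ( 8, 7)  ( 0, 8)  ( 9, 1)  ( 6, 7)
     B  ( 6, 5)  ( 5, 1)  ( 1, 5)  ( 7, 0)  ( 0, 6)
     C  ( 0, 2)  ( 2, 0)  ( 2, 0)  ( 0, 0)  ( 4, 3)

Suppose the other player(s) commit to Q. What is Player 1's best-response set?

u_1(A vs Q) = 8
u_1(B vs Q) = 5
u_1(C vs Q) = 2
max payoff 8 at {A}

P1 best: {A}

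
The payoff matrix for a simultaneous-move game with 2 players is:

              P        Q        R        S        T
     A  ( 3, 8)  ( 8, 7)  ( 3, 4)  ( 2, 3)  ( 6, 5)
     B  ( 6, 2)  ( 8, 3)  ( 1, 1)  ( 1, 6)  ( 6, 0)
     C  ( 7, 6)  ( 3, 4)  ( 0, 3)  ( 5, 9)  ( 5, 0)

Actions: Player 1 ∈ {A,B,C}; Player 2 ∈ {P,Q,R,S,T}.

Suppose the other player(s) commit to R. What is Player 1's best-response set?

argmax u_1 = {A}

u_1(A vs R) = 3
u_1(B vs R) = 1
u_1(C vs R) = 0
max payoff 3 at {A}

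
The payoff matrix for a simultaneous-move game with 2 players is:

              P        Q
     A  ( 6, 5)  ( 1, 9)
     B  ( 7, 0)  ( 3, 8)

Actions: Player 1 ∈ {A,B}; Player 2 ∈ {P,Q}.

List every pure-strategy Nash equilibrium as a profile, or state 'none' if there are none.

Nash profiles: (B,Q)

(A,P): not NE [P1→B gives 7>6; P2→Q gives 9>5]
(A,Q): not NE [P1→B gives 3>1]
(B,P): not NE [P2→Q gives 8>0]
(B,Q): NE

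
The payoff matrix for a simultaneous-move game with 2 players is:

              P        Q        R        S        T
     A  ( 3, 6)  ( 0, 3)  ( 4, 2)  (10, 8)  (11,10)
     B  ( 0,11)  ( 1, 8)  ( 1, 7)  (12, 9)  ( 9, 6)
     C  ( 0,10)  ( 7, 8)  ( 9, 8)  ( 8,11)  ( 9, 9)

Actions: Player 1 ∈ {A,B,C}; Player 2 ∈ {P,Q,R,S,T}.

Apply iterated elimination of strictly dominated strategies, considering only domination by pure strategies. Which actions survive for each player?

Survivors P1:{A,B} P2:{P,S,T}

P2 drop Q (P beats it: A:6>3 B:11>8 C:10>8)
P2 drop R (P beats it: A:6>2 B:11>7 C:10>8)
P1 drop C (A beats it: P:3>0 S:10>8 T:11>9)
P1→{A,B} P2→{P,S,T}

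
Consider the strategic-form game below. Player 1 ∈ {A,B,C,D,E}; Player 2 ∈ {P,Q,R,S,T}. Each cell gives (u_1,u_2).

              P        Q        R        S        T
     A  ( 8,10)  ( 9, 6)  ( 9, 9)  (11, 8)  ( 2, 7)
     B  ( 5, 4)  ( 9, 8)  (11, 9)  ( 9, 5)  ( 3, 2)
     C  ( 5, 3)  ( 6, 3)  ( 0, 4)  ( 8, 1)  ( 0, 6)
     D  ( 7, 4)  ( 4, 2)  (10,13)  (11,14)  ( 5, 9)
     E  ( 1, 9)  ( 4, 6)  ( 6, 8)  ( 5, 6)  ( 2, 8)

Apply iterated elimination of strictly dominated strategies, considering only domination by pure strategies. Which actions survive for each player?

Survivors P1:{A,B,D} P2:{P,R,S}

P1 drop C (A beats it: P:8>5 Q:9>6 R:9>0 S:11>8 T:2>0)
P1 drop E (B beats it: P:5>1 Q:9>4 R:11>6 S:9>5 T:3>2)
P2 drop Q (R beats it: A:9>6 B:9>8 D:13>2)
P2 drop T (R beats it: A:9>7 B:9>2 D:13>9)
P1→{A,B,D} P2→{P,R,S}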